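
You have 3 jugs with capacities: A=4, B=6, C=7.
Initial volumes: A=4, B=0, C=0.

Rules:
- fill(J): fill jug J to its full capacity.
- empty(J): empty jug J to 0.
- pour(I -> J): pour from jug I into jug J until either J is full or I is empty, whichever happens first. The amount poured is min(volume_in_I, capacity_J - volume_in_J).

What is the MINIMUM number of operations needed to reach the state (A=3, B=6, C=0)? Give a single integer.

Answer: 5

Derivation:
BFS from (A=4, B=0, C=0). One shortest path:
  1. fill(B) -> (A=4 B=6 C=0)
  2. pour(B -> C) -> (A=4 B=0 C=6)
  3. fill(B) -> (A=4 B=6 C=6)
  4. pour(A -> C) -> (A=3 B=6 C=7)
  5. empty(C) -> (A=3 B=6 C=0)
Reached target in 5 moves.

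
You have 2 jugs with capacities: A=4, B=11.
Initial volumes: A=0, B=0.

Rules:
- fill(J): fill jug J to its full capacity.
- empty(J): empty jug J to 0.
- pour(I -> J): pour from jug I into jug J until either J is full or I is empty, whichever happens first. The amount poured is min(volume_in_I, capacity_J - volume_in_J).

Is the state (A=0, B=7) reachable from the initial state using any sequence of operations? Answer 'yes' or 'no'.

BFS from (A=0, B=0):
  1. fill(B) -> (A=0 B=11)
  2. pour(B -> A) -> (A=4 B=7)
  3. empty(A) -> (A=0 B=7)
Target reached → yes.

Answer: yes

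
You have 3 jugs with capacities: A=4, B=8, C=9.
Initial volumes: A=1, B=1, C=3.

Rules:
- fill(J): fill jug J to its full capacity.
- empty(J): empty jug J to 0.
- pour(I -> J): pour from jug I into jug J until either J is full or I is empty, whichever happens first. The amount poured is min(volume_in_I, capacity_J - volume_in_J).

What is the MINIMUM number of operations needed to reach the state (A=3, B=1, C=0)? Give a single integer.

BFS from (A=1, B=1, C=3). One shortest path:
  1. empty(A) -> (A=0 B=1 C=3)
  2. pour(C -> A) -> (A=3 B=1 C=0)
Reached target in 2 moves.

Answer: 2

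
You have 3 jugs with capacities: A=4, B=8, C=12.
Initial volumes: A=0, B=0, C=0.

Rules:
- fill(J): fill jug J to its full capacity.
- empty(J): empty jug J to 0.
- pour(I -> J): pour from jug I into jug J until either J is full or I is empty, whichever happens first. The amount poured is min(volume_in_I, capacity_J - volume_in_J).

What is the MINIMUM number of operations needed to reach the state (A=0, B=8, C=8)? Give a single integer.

BFS from (A=0, B=0, C=0). One shortest path:
  1. fill(B) -> (A=0 B=8 C=0)
  2. pour(B -> C) -> (A=0 B=0 C=8)
  3. fill(B) -> (A=0 B=8 C=8)
Reached target in 3 moves.

Answer: 3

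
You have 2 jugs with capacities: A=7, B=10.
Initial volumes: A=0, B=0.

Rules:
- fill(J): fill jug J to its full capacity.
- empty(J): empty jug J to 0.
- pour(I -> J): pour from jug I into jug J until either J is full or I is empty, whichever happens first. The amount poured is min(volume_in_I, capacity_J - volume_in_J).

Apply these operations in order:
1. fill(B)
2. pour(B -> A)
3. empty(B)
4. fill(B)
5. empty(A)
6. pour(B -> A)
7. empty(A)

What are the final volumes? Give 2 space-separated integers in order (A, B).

Step 1: fill(B) -> (A=0 B=10)
Step 2: pour(B -> A) -> (A=7 B=3)
Step 3: empty(B) -> (A=7 B=0)
Step 4: fill(B) -> (A=7 B=10)
Step 5: empty(A) -> (A=0 B=10)
Step 6: pour(B -> A) -> (A=7 B=3)
Step 7: empty(A) -> (A=0 B=3)

Answer: 0 3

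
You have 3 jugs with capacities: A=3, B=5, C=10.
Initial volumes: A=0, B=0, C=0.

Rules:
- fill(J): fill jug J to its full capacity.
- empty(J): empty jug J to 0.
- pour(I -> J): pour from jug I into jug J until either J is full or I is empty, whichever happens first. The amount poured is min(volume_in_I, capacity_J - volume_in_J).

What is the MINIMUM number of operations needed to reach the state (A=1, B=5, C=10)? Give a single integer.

BFS from (A=0, B=0, C=0). One shortest path:
  1. fill(A) -> (A=3 B=0 C=0)
  2. fill(C) -> (A=3 B=0 C=10)
  3. pour(A -> B) -> (A=0 B=3 C=10)
  4. fill(A) -> (A=3 B=3 C=10)
  5. pour(A -> B) -> (A=1 B=5 C=10)
Reached target in 5 moves.

Answer: 5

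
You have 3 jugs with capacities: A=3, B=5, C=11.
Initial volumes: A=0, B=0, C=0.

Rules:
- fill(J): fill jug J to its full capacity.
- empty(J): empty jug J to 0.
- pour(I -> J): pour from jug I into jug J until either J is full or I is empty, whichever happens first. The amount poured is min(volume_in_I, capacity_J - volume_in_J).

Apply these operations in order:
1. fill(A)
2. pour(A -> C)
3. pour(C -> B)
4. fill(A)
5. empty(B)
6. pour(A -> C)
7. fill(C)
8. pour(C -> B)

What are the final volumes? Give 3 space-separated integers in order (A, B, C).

Answer: 0 5 6

Derivation:
Step 1: fill(A) -> (A=3 B=0 C=0)
Step 2: pour(A -> C) -> (A=0 B=0 C=3)
Step 3: pour(C -> B) -> (A=0 B=3 C=0)
Step 4: fill(A) -> (A=3 B=3 C=0)
Step 5: empty(B) -> (A=3 B=0 C=0)
Step 6: pour(A -> C) -> (A=0 B=0 C=3)
Step 7: fill(C) -> (A=0 B=0 C=11)
Step 8: pour(C -> B) -> (A=0 B=5 C=6)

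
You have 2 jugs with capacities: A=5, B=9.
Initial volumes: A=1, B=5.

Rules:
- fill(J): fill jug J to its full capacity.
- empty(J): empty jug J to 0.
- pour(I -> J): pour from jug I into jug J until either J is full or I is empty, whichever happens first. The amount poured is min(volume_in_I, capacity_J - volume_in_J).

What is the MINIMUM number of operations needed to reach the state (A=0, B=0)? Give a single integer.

BFS from (A=1, B=5). One shortest path:
  1. empty(A) -> (A=0 B=5)
  2. empty(B) -> (A=0 B=0)
Reached target in 2 moves.

Answer: 2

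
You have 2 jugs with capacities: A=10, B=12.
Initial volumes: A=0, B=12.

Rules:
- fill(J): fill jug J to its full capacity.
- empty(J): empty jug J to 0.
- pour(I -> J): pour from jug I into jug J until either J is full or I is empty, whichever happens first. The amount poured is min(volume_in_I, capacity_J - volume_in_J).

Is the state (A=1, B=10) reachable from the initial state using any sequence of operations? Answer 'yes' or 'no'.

Answer: no

Derivation:
BFS explored all 22 reachable states.
Reachable set includes: (0,0), (0,2), (0,4), (0,6), (0,8), (0,10), (0,12), (2,0), (2,12), (4,0), (4,12), (6,0) ...
Target (A=1, B=10) not in reachable set → no.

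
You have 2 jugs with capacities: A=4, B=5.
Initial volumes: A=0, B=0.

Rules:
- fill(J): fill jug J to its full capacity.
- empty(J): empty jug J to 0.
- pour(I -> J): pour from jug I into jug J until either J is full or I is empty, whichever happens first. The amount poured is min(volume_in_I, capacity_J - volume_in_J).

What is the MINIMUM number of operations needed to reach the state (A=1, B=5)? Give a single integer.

Answer: 5

Derivation:
BFS from (A=0, B=0). One shortest path:
  1. fill(B) -> (A=0 B=5)
  2. pour(B -> A) -> (A=4 B=1)
  3. empty(A) -> (A=0 B=1)
  4. pour(B -> A) -> (A=1 B=0)
  5. fill(B) -> (A=1 B=5)
Reached target in 5 moves.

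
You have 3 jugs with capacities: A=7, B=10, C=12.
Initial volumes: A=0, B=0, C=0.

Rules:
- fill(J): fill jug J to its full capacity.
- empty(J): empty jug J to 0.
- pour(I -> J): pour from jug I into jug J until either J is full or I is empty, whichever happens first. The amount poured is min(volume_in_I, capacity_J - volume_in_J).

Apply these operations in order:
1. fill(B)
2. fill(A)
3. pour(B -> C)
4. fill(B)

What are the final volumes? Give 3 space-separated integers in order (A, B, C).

Answer: 7 10 10

Derivation:
Step 1: fill(B) -> (A=0 B=10 C=0)
Step 2: fill(A) -> (A=7 B=10 C=0)
Step 3: pour(B -> C) -> (A=7 B=0 C=10)
Step 4: fill(B) -> (A=7 B=10 C=10)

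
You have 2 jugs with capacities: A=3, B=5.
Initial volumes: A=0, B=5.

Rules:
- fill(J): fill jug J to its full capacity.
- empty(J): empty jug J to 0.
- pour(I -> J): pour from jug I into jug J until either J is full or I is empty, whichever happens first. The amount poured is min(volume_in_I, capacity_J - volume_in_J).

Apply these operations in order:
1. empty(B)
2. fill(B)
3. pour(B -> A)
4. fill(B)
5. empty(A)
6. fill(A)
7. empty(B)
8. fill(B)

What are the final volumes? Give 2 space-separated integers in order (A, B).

Step 1: empty(B) -> (A=0 B=0)
Step 2: fill(B) -> (A=0 B=5)
Step 3: pour(B -> A) -> (A=3 B=2)
Step 4: fill(B) -> (A=3 B=5)
Step 5: empty(A) -> (A=0 B=5)
Step 6: fill(A) -> (A=3 B=5)
Step 7: empty(B) -> (A=3 B=0)
Step 8: fill(B) -> (A=3 B=5)

Answer: 3 5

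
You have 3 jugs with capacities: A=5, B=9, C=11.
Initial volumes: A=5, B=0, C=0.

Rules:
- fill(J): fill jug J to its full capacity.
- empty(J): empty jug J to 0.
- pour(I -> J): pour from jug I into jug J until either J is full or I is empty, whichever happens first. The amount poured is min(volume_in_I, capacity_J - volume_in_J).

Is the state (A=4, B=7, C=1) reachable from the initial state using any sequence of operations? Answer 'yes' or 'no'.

Answer: no

Derivation:
BFS explored all 400 reachable states.
Reachable set includes: (0,0,0), (0,0,1), (0,0,2), (0,0,3), (0,0,4), (0,0,5), (0,0,6), (0,0,7), (0,0,8), (0,0,9), (0,0,10), (0,0,11) ...
Target (A=4, B=7, C=1) not in reachable set → no.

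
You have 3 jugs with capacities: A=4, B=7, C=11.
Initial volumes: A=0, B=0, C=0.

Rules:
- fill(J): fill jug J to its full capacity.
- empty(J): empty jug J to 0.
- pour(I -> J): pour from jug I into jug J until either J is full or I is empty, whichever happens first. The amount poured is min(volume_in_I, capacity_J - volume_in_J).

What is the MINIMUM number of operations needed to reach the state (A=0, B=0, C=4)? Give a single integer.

BFS from (A=0, B=0, C=0). One shortest path:
  1. fill(A) -> (A=4 B=0 C=0)
  2. pour(A -> C) -> (A=0 B=0 C=4)
Reached target in 2 moves.

Answer: 2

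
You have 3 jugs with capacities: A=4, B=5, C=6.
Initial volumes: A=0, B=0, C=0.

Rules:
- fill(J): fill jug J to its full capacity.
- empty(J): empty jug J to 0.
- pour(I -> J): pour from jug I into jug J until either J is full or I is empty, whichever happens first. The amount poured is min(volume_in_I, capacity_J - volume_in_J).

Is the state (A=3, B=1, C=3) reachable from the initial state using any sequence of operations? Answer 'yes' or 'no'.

BFS explored all 150 reachable states.
Reachable set includes: (0,0,0), (0,0,1), (0,0,2), (0,0,3), (0,0,4), (0,0,5), (0,0,6), (0,1,0), (0,1,1), (0,1,2), (0,1,3), (0,1,4) ...
Target (A=3, B=1, C=3) not in reachable set → no.

Answer: no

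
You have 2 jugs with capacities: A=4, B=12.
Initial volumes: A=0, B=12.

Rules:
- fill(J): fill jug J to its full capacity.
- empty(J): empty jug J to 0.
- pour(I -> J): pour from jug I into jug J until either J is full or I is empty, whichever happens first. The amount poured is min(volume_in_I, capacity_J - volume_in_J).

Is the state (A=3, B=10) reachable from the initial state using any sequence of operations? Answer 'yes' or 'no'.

BFS explored all 8 reachable states.
Reachable set includes: (0,0), (0,4), (0,8), (0,12), (4,0), (4,4), (4,8), (4,12)
Target (A=3, B=10) not in reachable set → no.

Answer: no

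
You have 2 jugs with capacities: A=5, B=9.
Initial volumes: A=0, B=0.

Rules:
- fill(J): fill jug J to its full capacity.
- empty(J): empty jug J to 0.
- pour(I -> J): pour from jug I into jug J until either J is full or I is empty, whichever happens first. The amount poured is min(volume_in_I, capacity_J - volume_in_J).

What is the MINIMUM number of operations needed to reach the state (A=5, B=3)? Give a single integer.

Answer: 8

Derivation:
BFS from (A=0, B=0). One shortest path:
  1. fill(B) -> (A=0 B=9)
  2. pour(B -> A) -> (A=5 B=4)
  3. empty(A) -> (A=0 B=4)
  4. pour(B -> A) -> (A=4 B=0)
  5. fill(B) -> (A=4 B=9)
  6. pour(B -> A) -> (A=5 B=8)
  7. empty(A) -> (A=0 B=8)
  8. pour(B -> A) -> (A=5 B=3)
Reached target in 8 moves.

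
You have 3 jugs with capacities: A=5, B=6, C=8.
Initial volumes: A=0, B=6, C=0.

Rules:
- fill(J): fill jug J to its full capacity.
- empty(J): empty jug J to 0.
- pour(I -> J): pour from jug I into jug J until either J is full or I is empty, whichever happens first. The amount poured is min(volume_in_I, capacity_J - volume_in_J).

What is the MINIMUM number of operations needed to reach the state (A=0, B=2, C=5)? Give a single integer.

BFS from (A=0, B=6, C=0). One shortest path:
  1. pour(B -> A) -> (A=5 B=1 C=0)
  2. empty(A) -> (A=0 B=1 C=0)
  3. pour(B -> A) -> (A=1 B=0 C=0)
  4. fill(B) -> (A=1 B=6 C=0)
  5. pour(B -> A) -> (A=5 B=2 C=0)
  6. pour(A -> C) -> (A=0 B=2 C=5)
Reached target in 6 moves.

Answer: 6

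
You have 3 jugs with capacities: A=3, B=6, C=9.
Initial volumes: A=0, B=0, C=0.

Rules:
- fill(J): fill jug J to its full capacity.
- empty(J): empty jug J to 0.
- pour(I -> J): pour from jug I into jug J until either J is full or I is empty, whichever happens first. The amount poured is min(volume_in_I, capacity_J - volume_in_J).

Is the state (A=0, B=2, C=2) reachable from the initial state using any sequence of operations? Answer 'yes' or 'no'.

Answer: no

Derivation:
BFS explored all 24 reachable states.
Reachable set includes: (0,0,0), (0,0,3), (0,0,6), (0,0,9), (0,3,0), (0,3,3), (0,3,6), (0,3,9), (0,6,0), (0,6,3), (0,6,6), (0,6,9) ...
Target (A=0, B=2, C=2) not in reachable set → no.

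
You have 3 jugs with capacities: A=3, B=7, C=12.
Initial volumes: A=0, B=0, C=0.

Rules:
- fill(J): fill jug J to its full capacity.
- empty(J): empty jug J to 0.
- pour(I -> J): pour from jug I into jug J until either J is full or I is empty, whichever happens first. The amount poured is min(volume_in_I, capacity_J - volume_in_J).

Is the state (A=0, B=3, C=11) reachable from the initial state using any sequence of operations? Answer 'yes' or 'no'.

BFS from (A=0, B=0, C=0):
  1. fill(B) -> (A=0 B=7 C=0)
  2. pour(B -> A) -> (A=3 B=4 C=0)
  3. pour(B -> C) -> (A=3 B=0 C=4)
  4. fill(B) -> (A=3 B=7 C=4)
  5. pour(B -> C) -> (A=3 B=0 C=11)
  6. pour(A -> B) -> (A=0 B=3 C=11)
Target reached → yes.

Answer: yes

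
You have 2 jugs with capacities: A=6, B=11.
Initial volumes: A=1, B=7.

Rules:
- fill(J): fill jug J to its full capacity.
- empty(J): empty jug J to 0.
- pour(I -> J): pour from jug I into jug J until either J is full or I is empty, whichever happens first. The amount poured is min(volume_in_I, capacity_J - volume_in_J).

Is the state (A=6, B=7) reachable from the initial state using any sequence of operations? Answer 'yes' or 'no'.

Answer: yes

Derivation:
BFS from (A=1, B=7):
  1. fill(A) -> (A=6 B=7)
Target reached → yes.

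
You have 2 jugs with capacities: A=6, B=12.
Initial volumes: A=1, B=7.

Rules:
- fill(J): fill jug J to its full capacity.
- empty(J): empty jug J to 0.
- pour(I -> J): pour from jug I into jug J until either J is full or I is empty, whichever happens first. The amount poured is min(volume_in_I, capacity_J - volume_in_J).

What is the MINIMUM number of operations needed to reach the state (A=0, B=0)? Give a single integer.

Answer: 2

Derivation:
BFS from (A=1, B=7). One shortest path:
  1. empty(A) -> (A=0 B=7)
  2. empty(B) -> (A=0 B=0)
Reached target in 2 moves.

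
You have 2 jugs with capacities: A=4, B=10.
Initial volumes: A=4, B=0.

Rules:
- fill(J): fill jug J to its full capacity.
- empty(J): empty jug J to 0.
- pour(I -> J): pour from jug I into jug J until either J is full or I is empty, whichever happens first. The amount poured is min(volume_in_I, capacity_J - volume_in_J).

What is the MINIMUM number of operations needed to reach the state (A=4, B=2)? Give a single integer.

Answer: 5

Derivation:
BFS from (A=4, B=0). One shortest path:
  1. empty(A) -> (A=0 B=0)
  2. fill(B) -> (A=0 B=10)
  3. pour(B -> A) -> (A=4 B=6)
  4. empty(A) -> (A=0 B=6)
  5. pour(B -> A) -> (A=4 B=2)
Reached target in 5 moves.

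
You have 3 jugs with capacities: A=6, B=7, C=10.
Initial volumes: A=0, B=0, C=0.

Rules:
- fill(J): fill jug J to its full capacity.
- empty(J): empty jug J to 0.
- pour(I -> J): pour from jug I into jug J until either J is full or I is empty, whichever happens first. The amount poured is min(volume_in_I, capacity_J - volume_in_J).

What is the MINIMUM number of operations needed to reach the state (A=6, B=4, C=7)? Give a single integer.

Answer: 6

Derivation:
BFS from (A=0, B=0, C=0). One shortest path:
  1. fill(C) -> (A=0 B=0 C=10)
  2. pour(C -> B) -> (A=0 B=7 C=3)
  3. pour(C -> A) -> (A=3 B=7 C=0)
  4. pour(B -> C) -> (A=3 B=0 C=7)
  5. fill(B) -> (A=3 B=7 C=7)
  6. pour(B -> A) -> (A=6 B=4 C=7)
Reached target in 6 moves.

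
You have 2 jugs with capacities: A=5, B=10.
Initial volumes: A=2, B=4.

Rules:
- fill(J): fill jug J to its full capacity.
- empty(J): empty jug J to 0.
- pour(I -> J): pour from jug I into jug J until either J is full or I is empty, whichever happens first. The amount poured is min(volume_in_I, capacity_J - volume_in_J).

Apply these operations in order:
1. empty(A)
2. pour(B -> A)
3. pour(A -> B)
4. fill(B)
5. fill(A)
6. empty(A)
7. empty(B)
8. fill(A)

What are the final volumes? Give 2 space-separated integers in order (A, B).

Step 1: empty(A) -> (A=0 B=4)
Step 2: pour(B -> A) -> (A=4 B=0)
Step 3: pour(A -> B) -> (A=0 B=4)
Step 4: fill(B) -> (A=0 B=10)
Step 5: fill(A) -> (A=5 B=10)
Step 6: empty(A) -> (A=0 B=10)
Step 7: empty(B) -> (A=0 B=0)
Step 8: fill(A) -> (A=5 B=0)

Answer: 5 0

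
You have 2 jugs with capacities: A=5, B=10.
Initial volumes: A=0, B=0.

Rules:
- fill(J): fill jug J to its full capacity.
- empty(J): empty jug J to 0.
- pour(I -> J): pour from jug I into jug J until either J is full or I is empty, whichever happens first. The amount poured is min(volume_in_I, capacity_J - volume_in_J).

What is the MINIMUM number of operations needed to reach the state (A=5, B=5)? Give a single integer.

BFS from (A=0, B=0). One shortest path:
  1. fill(B) -> (A=0 B=10)
  2. pour(B -> A) -> (A=5 B=5)
Reached target in 2 moves.

Answer: 2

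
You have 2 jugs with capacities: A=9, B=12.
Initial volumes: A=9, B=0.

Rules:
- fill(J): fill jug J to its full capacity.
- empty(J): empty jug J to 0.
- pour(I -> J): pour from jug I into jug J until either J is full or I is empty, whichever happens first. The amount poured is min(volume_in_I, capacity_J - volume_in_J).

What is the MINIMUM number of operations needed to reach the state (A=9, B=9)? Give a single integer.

Answer: 2

Derivation:
BFS from (A=9, B=0). One shortest path:
  1. pour(A -> B) -> (A=0 B=9)
  2. fill(A) -> (A=9 B=9)
Reached target in 2 moves.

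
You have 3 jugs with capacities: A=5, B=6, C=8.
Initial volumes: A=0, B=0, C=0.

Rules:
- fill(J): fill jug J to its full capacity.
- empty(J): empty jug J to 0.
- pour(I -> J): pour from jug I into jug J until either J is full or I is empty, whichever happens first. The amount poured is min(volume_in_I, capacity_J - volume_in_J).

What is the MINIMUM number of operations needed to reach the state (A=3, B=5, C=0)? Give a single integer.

Answer: 4

Derivation:
BFS from (A=0, B=0, C=0). One shortest path:
  1. fill(C) -> (A=0 B=0 C=8)
  2. pour(C -> A) -> (A=5 B=0 C=3)
  3. pour(A -> B) -> (A=0 B=5 C=3)
  4. pour(C -> A) -> (A=3 B=5 C=0)
Reached target in 4 moves.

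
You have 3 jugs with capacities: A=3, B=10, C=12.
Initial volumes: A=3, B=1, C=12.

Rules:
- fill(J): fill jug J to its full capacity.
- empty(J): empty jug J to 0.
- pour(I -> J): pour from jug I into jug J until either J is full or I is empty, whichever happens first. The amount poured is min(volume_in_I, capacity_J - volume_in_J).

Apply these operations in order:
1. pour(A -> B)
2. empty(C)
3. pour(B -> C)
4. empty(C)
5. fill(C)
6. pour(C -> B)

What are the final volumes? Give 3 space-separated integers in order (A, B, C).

Answer: 0 10 2

Derivation:
Step 1: pour(A -> B) -> (A=0 B=4 C=12)
Step 2: empty(C) -> (A=0 B=4 C=0)
Step 3: pour(B -> C) -> (A=0 B=0 C=4)
Step 4: empty(C) -> (A=0 B=0 C=0)
Step 5: fill(C) -> (A=0 B=0 C=12)
Step 6: pour(C -> B) -> (A=0 B=10 C=2)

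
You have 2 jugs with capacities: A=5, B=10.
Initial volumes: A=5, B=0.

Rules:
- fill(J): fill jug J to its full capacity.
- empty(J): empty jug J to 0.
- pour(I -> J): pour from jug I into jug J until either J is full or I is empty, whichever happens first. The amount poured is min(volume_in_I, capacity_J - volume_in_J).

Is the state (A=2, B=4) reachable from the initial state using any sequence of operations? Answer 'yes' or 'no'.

Answer: no

Derivation:
BFS explored all 6 reachable states.
Reachable set includes: (0,0), (0,5), (0,10), (5,0), (5,5), (5,10)
Target (A=2, B=4) not in reachable set → no.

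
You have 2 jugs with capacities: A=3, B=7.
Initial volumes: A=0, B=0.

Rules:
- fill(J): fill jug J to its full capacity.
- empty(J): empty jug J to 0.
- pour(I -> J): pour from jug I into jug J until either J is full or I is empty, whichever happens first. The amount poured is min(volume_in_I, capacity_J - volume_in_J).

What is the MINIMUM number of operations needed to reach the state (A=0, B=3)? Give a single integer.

BFS from (A=0, B=0). One shortest path:
  1. fill(A) -> (A=3 B=0)
  2. pour(A -> B) -> (A=0 B=3)
Reached target in 2 moves.

Answer: 2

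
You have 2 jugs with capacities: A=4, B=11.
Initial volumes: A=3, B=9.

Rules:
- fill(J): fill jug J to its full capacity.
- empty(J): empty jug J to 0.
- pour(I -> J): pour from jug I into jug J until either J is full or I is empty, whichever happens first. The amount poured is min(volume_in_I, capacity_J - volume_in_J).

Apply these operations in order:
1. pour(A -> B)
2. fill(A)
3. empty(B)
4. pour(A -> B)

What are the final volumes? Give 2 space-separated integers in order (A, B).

Step 1: pour(A -> B) -> (A=1 B=11)
Step 2: fill(A) -> (A=4 B=11)
Step 3: empty(B) -> (A=4 B=0)
Step 4: pour(A -> B) -> (A=0 B=4)

Answer: 0 4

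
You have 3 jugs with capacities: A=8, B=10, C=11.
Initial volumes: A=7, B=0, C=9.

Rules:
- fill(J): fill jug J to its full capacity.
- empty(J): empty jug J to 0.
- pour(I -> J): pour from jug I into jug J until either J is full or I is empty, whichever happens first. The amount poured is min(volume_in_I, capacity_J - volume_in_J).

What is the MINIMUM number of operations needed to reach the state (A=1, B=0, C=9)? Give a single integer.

Answer: 6

Derivation:
BFS from (A=7, B=0, C=9). One shortest path:
  1. fill(B) -> (A=7 B=10 C=9)
  2. pour(B -> A) -> (A=8 B=9 C=9)
  3. empty(A) -> (A=0 B=9 C=9)
  4. pour(B -> A) -> (A=8 B=1 C=9)
  5. empty(A) -> (A=0 B=1 C=9)
  6. pour(B -> A) -> (A=1 B=0 C=9)
Reached target in 6 moves.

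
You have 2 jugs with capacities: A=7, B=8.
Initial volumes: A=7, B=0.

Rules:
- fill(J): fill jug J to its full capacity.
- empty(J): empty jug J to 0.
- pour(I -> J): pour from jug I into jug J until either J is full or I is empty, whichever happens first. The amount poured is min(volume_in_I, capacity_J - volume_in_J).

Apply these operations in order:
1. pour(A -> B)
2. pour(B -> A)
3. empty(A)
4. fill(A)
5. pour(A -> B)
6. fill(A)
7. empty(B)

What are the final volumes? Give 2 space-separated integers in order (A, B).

Answer: 7 0

Derivation:
Step 1: pour(A -> B) -> (A=0 B=7)
Step 2: pour(B -> A) -> (A=7 B=0)
Step 3: empty(A) -> (A=0 B=0)
Step 4: fill(A) -> (A=7 B=0)
Step 5: pour(A -> B) -> (A=0 B=7)
Step 6: fill(A) -> (A=7 B=7)
Step 7: empty(B) -> (A=7 B=0)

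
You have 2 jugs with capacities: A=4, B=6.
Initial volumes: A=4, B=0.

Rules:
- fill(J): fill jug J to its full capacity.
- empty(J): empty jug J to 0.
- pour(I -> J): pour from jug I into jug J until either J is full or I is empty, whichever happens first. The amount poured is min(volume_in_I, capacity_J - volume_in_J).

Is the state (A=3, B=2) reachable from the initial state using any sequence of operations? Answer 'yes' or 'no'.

BFS explored all 10 reachable states.
Reachable set includes: (0,0), (0,2), (0,4), (0,6), (2,0), (2,6), (4,0), (4,2), (4,4), (4,6)
Target (A=3, B=2) not in reachable set → no.

Answer: no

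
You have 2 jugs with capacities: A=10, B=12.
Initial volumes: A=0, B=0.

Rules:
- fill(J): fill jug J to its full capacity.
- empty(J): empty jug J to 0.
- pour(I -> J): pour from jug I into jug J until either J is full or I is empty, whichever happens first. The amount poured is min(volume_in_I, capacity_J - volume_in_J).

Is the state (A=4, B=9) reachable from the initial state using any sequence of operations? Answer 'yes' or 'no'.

Answer: no

Derivation:
BFS explored all 22 reachable states.
Reachable set includes: (0,0), (0,2), (0,4), (0,6), (0,8), (0,10), (0,12), (2,0), (2,12), (4,0), (4,12), (6,0) ...
Target (A=4, B=9) not in reachable set → no.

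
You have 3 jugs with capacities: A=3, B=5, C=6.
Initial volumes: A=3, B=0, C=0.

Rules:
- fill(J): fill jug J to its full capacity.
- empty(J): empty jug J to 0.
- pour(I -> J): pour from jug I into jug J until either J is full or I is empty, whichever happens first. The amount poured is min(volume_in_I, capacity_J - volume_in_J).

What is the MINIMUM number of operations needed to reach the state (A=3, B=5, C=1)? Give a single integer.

Answer: 2

Derivation:
BFS from (A=3, B=0, C=0). One shortest path:
  1. fill(C) -> (A=3 B=0 C=6)
  2. pour(C -> B) -> (A=3 B=5 C=1)
Reached target in 2 moves.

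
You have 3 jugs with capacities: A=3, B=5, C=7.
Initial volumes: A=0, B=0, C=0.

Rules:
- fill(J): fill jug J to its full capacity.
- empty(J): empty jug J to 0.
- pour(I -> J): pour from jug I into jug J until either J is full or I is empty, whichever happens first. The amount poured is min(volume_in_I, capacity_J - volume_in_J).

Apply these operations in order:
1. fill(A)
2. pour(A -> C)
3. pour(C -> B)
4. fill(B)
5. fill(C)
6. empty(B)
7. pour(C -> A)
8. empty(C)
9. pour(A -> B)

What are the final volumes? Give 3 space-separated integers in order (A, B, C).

Step 1: fill(A) -> (A=3 B=0 C=0)
Step 2: pour(A -> C) -> (A=0 B=0 C=3)
Step 3: pour(C -> B) -> (A=0 B=3 C=0)
Step 4: fill(B) -> (A=0 B=5 C=0)
Step 5: fill(C) -> (A=0 B=5 C=7)
Step 6: empty(B) -> (A=0 B=0 C=7)
Step 7: pour(C -> A) -> (A=3 B=0 C=4)
Step 8: empty(C) -> (A=3 B=0 C=0)
Step 9: pour(A -> B) -> (A=0 B=3 C=0)

Answer: 0 3 0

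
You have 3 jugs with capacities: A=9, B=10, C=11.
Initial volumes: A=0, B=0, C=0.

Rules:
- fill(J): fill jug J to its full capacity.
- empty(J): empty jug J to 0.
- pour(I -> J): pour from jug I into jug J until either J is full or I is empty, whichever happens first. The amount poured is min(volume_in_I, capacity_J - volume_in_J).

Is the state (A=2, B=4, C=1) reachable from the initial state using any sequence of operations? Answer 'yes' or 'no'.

BFS explored all 600 reachable states.
Reachable set includes: (0,0,0), (0,0,1), (0,0,2), (0,0,3), (0,0,4), (0,0,5), (0,0,6), (0,0,7), (0,0,8), (0,0,9), (0,0,10), (0,0,11) ...
Target (A=2, B=4, C=1) not in reachable set → no.

Answer: no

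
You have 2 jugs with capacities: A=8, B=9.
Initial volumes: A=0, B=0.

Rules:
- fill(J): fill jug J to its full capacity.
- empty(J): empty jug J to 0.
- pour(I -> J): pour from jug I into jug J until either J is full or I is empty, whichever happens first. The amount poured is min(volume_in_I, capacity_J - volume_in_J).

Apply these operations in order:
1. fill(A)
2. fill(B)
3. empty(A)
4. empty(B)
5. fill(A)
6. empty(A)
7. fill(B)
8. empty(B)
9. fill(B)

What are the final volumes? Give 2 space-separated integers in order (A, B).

Answer: 0 9

Derivation:
Step 1: fill(A) -> (A=8 B=0)
Step 2: fill(B) -> (A=8 B=9)
Step 3: empty(A) -> (A=0 B=9)
Step 4: empty(B) -> (A=0 B=0)
Step 5: fill(A) -> (A=8 B=0)
Step 6: empty(A) -> (A=0 B=0)
Step 7: fill(B) -> (A=0 B=9)
Step 8: empty(B) -> (A=0 B=0)
Step 9: fill(B) -> (A=0 B=9)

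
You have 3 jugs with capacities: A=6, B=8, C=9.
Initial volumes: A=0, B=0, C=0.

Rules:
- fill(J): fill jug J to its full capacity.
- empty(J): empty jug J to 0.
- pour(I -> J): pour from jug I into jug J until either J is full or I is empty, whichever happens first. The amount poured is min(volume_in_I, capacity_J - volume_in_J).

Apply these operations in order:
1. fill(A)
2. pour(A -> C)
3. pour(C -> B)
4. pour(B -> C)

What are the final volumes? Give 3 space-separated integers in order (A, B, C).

Step 1: fill(A) -> (A=6 B=0 C=0)
Step 2: pour(A -> C) -> (A=0 B=0 C=6)
Step 3: pour(C -> B) -> (A=0 B=6 C=0)
Step 4: pour(B -> C) -> (A=0 B=0 C=6)

Answer: 0 0 6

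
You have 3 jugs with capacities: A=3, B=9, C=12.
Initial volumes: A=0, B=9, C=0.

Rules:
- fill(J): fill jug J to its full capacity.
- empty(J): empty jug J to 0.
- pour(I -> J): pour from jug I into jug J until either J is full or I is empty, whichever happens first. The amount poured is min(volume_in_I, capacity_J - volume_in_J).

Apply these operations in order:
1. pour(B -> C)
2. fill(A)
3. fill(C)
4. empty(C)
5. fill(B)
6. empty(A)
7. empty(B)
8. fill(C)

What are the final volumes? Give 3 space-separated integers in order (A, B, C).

Answer: 0 0 12

Derivation:
Step 1: pour(B -> C) -> (A=0 B=0 C=9)
Step 2: fill(A) -> (A=3 B=0 C=9)
Step 3: fill(C) -> (A=3 B=0 C=12)
Step 4: empty(C) -> (A=3 B=0 C=0)
Step 5: fill(B) -> (A=3 B=9 C=0)
Step 6: empty(A) -> (A=0 B=9 C=0)
Step 7: empty(B) -> (A=0 B=0 C=0)
Step 8: fill(C) -> (A=0 B=0 C=12)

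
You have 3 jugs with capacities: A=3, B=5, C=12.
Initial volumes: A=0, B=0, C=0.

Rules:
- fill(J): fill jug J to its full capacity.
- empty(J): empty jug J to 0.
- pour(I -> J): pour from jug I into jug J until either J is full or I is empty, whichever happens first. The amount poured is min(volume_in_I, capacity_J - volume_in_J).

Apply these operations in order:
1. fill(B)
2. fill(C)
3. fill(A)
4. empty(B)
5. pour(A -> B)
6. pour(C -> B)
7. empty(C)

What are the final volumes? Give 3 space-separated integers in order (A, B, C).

Answer: 0 5 0

Derivation:
Step 1: fill(B) -> (A=0 B=5 C=0)
Step 2: fill(C) -> (A=0 B=5 C=12)
Step 3: fill(A) -> (A=3 B=5 C=12)
Step 4: empty(B) -> (A=3 B=0 C=12)
Step 5: pour(A -> B) -> (A=0 B=3 C=12)
Step 6: pour(C -> B) -> (A=0 B=5 C=10)
Step 7: empty(C) -> (A=0 B=5 C=0)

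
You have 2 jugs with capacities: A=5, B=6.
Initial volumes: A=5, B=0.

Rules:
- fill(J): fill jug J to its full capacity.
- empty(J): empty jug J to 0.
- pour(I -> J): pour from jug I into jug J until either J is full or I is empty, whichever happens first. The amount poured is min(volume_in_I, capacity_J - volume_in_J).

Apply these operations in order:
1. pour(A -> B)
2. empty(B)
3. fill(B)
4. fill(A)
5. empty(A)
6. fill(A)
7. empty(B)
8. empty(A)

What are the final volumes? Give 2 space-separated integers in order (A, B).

Step 1: pour(A -> B) -> (A=0 B=5)
Step 2: empty(B) -> (A=0 B=0)
Step 3: fill(B) -> (A=0 B=6)
Step 4: fill(A) -> (A=5 B=6)
Step 5: empty(A) -> (A=0 B=6)
Step 6: fill(A) -> (A=5 B=6)
Step 7: empty(B) -> (A=5 B=0)
Step 8: empty(A) -> (A=0 B=0)

Answer: 0 0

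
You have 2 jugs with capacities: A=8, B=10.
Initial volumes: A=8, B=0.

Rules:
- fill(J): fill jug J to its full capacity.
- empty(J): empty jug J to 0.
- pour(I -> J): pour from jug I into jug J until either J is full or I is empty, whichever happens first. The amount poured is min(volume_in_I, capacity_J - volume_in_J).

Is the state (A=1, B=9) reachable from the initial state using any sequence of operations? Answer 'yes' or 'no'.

BFS explored all 18 reachable states.
Reachable set includes: (0,0), (0,2), (0,4), (0,6), (0,8), (0,10), (2,0), (2,10), (4,0), (4,10), (6,0), (6,10) ...
Target (A=1, B=9) not in reachable set → no.

Answer: no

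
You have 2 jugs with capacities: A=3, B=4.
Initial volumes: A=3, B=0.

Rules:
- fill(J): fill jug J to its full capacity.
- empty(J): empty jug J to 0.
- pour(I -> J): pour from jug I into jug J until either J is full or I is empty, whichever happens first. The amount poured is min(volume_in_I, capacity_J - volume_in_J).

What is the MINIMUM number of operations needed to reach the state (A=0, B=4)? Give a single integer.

Answer: 2

Derivation:
BFS from (A=3, B=0). One shortest path:
  1. empty(A) -> (A=0 B=0)
  2. fill(B) -> (A=0 B=4)
Reached target in 2 moves.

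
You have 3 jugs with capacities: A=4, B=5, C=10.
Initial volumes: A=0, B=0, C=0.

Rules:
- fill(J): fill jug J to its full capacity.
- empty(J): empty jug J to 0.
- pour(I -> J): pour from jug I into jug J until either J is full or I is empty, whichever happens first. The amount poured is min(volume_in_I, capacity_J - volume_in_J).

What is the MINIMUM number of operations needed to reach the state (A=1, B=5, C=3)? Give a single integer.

Answer: 7

Derivation:
BFS from (A=0, B=0, C=0). One shortest path:
  1. fill(A) -> (A=4 B=0 C=0)
  2. fill(B) -> (A=4 B=5 C=0)
  3. pour(A -> C) -> (A=0 B=5 C=4)
  4. pour(B -> A) -> (A=4 B=1 C=4)
  5. pour(A -> C) -> (A=0 B=1 C=8)
  6. pour(B -> A) -> (A=1 B=0 C=8)
  7. pour(C -> B) -> (A=1 B=5 C=3)
Reached target in 7 moves.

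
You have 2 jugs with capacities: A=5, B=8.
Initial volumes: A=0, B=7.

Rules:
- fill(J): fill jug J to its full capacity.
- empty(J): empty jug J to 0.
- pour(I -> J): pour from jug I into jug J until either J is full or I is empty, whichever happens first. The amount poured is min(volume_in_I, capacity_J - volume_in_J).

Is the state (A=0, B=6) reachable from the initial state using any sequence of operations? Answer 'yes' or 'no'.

Answer: yes

Derivation:
BFS from (A=0, B=7):
  1. fill(B) -> (A=0 B=8)
  2. pour(B -> A) -> (A=5 B=3)
  3. empty(A) -> (A=0 B=3)
  4. pour(B -> A) -> (A=3 B=0)
  5. fill(B) -> (A=3 B=8)
  6. pour(B -> A) -> (A=5 B=6)
  7. empty(A) -> (A=0 B=6)
Target reached → yes.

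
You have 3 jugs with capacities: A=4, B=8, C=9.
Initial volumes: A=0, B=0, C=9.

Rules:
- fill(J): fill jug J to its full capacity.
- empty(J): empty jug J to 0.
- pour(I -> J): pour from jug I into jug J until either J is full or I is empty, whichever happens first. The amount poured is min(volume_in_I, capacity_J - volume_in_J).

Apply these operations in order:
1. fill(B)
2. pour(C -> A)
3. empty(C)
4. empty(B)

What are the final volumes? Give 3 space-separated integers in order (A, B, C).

Answer: 4 0 0

Derivation:
Step 1: fill(B) -> (A=0 B=8 C=9)
Step 2: pour(C -> A) -> (A=4 B=8 C=5)
Step 3: empty(C) -> (A=4 B=8 C=0)
Step 4: empty(B) -> (A=4 B=0 C=0)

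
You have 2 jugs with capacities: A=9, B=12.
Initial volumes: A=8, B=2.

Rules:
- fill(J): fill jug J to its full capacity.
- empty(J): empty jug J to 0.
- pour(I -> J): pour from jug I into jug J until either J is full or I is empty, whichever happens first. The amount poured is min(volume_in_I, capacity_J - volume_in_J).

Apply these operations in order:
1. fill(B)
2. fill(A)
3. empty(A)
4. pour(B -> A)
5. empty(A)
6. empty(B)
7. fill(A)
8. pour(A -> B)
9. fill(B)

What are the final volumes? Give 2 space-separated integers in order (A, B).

Answer: 0 12

Derivation:
Step 1: fill(B) -> (A=8 B=12)
Step 2: fill(A) -> (A=9 B=12)
Step 3: empty(A) -> (A=0 B=12)
Step 4: pour(B -> A) -> (A=9 B=3)
Step 5: empty(A) -> (A=0 B=3)
Step 6: empty(B) -> (A=0 B=0)
Step 7: fill(A) -> (A=9 B=0)
Step 8: pour(A -> B) -> (A=0 B=9)
Step 9: fill(B) -> (A=0 B=12)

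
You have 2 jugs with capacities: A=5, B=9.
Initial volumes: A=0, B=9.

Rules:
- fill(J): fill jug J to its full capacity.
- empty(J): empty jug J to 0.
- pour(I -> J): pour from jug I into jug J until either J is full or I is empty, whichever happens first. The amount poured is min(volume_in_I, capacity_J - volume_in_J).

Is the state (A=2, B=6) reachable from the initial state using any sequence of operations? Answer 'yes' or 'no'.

Answer: no

Derivation:
BFS explored all 28 reachable states.
Reachable set includes: (0,0), (0,1), (0,2), (0,3), (0,4), (0,5), (0,6), (0,7), (0,8), (0,9), (1,0), (1,9) ...
Target (A=2, B=6) not in reachable set → no.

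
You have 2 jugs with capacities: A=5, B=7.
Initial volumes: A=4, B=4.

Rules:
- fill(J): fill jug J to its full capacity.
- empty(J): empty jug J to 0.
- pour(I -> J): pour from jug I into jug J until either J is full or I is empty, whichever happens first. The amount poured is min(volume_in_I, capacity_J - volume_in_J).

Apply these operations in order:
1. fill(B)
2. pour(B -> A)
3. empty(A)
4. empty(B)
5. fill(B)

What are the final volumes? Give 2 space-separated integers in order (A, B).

Answer: 0 7

Derivation:
Step 1: fill(B) -> (A=4 B=7)
Step 2: pour(B -> A) -> (A=5 B=6)
Step 3: empty(A) -> (A=0 B=6)
Step 4: empty(B) -> (A=0 B=0)
Step 5: fill(B) -> (A=0 B=7)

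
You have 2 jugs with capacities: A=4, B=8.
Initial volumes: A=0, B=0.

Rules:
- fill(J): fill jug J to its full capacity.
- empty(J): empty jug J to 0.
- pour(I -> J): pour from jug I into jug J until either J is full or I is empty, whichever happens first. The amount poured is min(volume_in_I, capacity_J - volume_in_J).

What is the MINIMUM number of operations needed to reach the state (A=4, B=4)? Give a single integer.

Answer: 2

Derivation:
BFS from (A=0, B=0). One shortest path:
  1. fill(B) -> (A=0 B=8)
  2. pour(B -> A) -> (A=4 B=4)
Reached target in 2 moves.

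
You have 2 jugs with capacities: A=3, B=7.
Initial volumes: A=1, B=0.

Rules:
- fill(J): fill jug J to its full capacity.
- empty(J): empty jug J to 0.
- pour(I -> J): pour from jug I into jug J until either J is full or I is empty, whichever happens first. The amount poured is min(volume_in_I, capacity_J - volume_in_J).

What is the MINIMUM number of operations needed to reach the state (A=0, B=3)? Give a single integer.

BFS from (A=1, B=0). One shortest path:
  1. fill(A) -> (A=3 B=0)
  2. pour(A -> B) -> (A=0 B=3)
Reached target in 2 moves.

Answer: 2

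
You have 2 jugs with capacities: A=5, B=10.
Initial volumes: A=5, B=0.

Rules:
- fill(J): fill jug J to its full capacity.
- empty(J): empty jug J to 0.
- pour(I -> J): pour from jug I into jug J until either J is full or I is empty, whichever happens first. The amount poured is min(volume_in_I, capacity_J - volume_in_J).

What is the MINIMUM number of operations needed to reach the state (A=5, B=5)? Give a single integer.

Answer: 2

Derivation:
BFS from (A=5, B=0). One shortest path:
  1. pour(A -> B) -> (A=0 B=5)
  2. fill(A) -> (A=5 B=5)
Reached target in 2 moves.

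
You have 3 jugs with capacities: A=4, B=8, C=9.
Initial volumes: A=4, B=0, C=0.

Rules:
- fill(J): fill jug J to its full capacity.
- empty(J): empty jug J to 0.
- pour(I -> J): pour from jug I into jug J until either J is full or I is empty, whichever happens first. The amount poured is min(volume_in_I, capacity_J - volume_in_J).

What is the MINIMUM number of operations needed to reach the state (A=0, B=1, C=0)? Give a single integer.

BFS from (A=4, B=0, C=0). One shortest path:
  1. empty(A) -> (A=0 B=0 C=0)
  2. fill(C) -> (A=0 B=0 C=9)
  3. pour(C -> B) -> (A=0 B=8 C=1)
  4. empty(B) -> (A=0 B=0 C=1)
  5. pour(C -> B) -> (A=0 B=1 C=0)
Reached target in 5 moves.

Answer: 5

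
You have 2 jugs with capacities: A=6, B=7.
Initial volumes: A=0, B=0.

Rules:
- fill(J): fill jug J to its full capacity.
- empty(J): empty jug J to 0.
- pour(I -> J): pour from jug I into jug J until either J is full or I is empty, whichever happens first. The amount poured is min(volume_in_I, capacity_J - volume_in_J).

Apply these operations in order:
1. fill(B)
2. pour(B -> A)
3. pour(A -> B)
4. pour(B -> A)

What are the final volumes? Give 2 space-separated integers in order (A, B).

Answer: 6 1

Derivation:
Step 1: fill(B) -> (A=0 B=7)
Step 2: pour(B -> A) -> (A=6 B=1)
Step 3: pour(A -> B) -> (A=0 B=7)
Step 4: pour(B -> A) -> (A=6 B=1)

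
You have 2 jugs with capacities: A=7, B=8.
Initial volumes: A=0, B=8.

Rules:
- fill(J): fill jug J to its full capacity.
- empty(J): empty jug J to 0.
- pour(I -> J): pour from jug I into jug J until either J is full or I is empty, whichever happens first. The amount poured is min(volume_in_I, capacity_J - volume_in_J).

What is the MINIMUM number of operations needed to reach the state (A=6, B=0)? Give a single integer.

BFS from (A=0, B=8). One shortest path:
  1. fill(A) -> (A=7 B=8)
  2. empty(B) -> (A=7 B=0)
  3. pour(A -> B) -> (A=0 B=7)
  4. fill(A) -> (A=7 B=7)
  5. pour(A -> B) -> (A=6 B=8)
  6. empty(B) -> (A=6 B=0)
Reached target in 6 moves.

Answer: 6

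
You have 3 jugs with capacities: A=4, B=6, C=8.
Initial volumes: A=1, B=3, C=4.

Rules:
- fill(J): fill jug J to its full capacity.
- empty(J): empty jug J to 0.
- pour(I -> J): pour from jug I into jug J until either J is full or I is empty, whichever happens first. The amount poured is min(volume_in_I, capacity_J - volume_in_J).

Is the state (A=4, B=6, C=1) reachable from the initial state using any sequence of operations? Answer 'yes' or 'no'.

Answer: yes

Derivation:
BFS from (A=1, B=3, C=4):
  1. fill(A) -> (A=4 B=3 C=4)
  2. pour(C -> B) -> (A=4 B=6 C=1)
Target reached → yes.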